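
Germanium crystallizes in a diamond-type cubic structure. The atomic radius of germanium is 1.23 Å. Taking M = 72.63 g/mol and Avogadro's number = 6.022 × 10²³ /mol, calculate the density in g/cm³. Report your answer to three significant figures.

5.26 g/cm³

In a diamond cubic lattice, nearest neighbors lie along the body diagonal with √3·a = 8r, giving a = 5.681 Å = 5.681 × 10^-8 cm.
With Z = 8, ρ = Z·M/(N_A·a³) = 8 × 72.63 / (6.022 × 10²³ × 1.834 × 10^-22) = 5.262 g/cm³.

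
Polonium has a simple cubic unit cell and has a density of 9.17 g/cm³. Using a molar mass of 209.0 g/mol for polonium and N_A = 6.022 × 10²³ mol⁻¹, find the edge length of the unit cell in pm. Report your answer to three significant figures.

336 pm

With Z = 1 atom per simple cubic cell, a³ = Z·M/(N_A·ρ) = 1 × 209.0 / (6.022 × 10²³ × 9.170 g/cm³) = 3.785 × 10^-23 cm³.
a = (3.785 × 10^-23)^(1/3) = 3.357 × 10^-8 cm = 336 pm.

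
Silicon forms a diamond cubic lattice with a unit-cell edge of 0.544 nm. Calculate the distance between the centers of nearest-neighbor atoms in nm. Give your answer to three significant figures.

0.236 nm

In a diamond cubic structure, nearest neighbors lie along the body diagonal with √3·a = 8r; the nearest-neighbor distance equals 2r = 0.4330·a.
d = 0.4330 × 0.544 = 0.236 nm.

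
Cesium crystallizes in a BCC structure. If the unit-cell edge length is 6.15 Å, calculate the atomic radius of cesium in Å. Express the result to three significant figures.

In a BCC lattice, atoms touch along the body diagonal, so √3·a = 4r.
r = √3·a/4 = 1.7321 × 6.15 / 4 = 2.66 Å.

2.66 Å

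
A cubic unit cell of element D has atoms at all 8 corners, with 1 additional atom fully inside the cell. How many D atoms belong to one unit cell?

Corner atoms are shared by 8 cells (1/8 each), interior atoms are unshared.
Net atoms = 8 × 1/8 + 1 = 1 + 1 = 2.

2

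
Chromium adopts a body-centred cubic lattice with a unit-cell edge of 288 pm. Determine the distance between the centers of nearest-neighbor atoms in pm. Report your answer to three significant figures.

In a BCC structure, atoms touch along the body diagonal, so √3·a = 4r; the nearest-neighbor distance equals 2r = 0.8660·a.
d = 0.8660 × 288 = 249 pm.

249 pm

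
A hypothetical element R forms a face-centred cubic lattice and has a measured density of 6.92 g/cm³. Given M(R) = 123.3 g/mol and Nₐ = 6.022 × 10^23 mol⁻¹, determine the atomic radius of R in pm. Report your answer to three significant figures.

174 pm

For an FCC cell (Z = 4), a³ = Z·M/(N_A·ρ) = 4 × 123.3 / (6.022 × 10²³ × 6.920) = 1.184 × 10^-22 cm³, so a = 4.910 × 10^-8 cm = 491.0 pm.
Atoms touch along the face diagonal, so √2·a = 4r, so r = 0.3536 × a = 174 pm.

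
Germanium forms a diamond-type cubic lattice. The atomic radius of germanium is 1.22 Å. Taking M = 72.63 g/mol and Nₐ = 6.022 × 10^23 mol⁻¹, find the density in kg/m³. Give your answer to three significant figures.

In a diamond cubic lattice, nearest neighbors lie along the body diagonal with √3·a = 8r, giving a = 5.635 Å = 5.635 × 10^-8 cm.
With Z = 8, ρ = Z·M/(N_A·a³) = 8 × 72.63 / (6.022 × 10²³ × 1.789 × 10^-22) = 5.393 g/cm³ = 5390 kg/m³.

5390 kg/m³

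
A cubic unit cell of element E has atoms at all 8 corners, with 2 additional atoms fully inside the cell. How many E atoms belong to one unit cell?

Corner atoms are shared by 8 cells (1/8 each), interior atoms are unshared.
Net atoms = 8 × 1/8 + 2 = 1 + 2 = 3.

3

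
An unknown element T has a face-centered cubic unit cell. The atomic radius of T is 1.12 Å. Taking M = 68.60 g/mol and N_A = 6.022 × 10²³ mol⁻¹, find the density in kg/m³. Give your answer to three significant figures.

In an FCC lattice, atoms touch along the face diagonal, so √2·a = 4r, giving a = 3.168 Å = 3.168 × 10^-8 cm.
With Z = 4, ρ = Z·M/(N_A·a³) = 4 × 68.60 / (6.022 × 10²³ × 3.179 × 10^-23) = 14.33 g/cm³ = 14300 kg/m³.

14300 kg/m³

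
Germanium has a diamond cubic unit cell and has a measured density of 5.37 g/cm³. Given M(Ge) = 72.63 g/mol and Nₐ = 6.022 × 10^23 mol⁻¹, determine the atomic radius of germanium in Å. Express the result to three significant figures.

For a diamond cubic cell (Z = 8), a³ = Z·M/(N_A·ρ) = 8 × 72.63 / (6.022 × 10²³ × 5.370) = 1.797 × 10^-22 cm³, so a = 5.643 × 10^-8 cm = 5.643 Å.
Nearest neighbors lie along the body diagonal with √3·a = 8r, so r = 0.2165 × a = 1.22 Å.

1.22 Å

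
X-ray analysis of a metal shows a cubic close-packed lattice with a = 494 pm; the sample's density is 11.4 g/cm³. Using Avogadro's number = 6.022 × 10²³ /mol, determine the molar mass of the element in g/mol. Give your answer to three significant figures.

An FCC cell has Z = 4 atoms; a = 4.940 × 10^-8 cm.
M = ρ·N_A·a³/Z = 11.4 × 6.022 × 10²³ × 1.206 × 10^-22 / 4 = 207 g/mol.

207 g/mol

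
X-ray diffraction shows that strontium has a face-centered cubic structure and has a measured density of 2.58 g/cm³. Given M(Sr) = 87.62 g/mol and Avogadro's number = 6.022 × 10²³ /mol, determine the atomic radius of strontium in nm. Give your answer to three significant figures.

For an FCC cell (Z = 4), a³ = Z·M/(N_A·ρ) = 4 × 87.62 / (6.022 × 10²³ × 2.580) = 2.256 × 10^-22 cm³, so a = 6.087 × 10^-8 cm = 0.6087 nm.
Atoms touch along the face diagonal, so √2·a = 4r, so r = 0.3536 × a = 0.215 nm.

0.215 nm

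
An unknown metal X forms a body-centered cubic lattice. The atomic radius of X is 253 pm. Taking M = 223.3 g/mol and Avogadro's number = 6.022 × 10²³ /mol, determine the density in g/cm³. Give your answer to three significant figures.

In a BCC lattice, atoms touch along the body diagonal, so √3·a = 4r, giving a = 584.3 pm = 5.843 × 10^-8 cm.
With Z = 2, ρ = Z·M/(N_A·a³) = 2 × 223.3 / (6.022 × 10²³ × 1.995 × 10^-22) = 3.718 g/cm³.

3.72 g/cm³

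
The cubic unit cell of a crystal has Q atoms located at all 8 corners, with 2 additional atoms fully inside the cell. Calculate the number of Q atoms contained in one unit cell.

Corner atoms are shared by 8 cells (1/8 each), interior atoms are unshared.
Net atoms = 8 × 1/8 + 2 = 1 + 2 = 3.

3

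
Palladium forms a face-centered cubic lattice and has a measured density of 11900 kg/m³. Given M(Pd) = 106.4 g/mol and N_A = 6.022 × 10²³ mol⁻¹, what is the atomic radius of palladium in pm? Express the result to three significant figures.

138 pm

For an FCC cell (Z = 4), a³ = Z·M/(N_A·ρ) = 4 × 106.4 / (6.022 × 10²³ × 11.90) = 5.939 × 10^-23 cm³, so a = 3.902 × 10^-8 cm = 390.2 pm.
Atoms touch along the face diagonal, so √2·a = 4r, so r = 0.3536 × a = 138 pm.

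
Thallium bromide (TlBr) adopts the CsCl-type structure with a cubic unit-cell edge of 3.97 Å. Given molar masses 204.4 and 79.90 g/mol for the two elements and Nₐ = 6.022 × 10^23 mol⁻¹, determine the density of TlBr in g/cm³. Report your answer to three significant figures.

7.55 g/cm³

The CsCl-type structure contains Z = 1 formula unit per cell; M(TlBr) = 204.4 + 79.90 = 284.3 g/mol.
a³ = (3.970 × 10^-8 cm)³ = 6.257 × 10^-23 cm³.
ρ = 1 × 284.3 / (6.022 × 10²³ × 6.257 × 10^-23) = 7.545 g/cm³.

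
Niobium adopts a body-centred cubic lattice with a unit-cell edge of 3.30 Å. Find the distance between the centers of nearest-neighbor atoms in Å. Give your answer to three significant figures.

2.86 Å

In a BCC structure, atoms touch along the body diagonal, so √3·a = 4r; the nearest-neighbor distance equals 2r = 0.8660·a.
d = 0.8660 × 3.30 = 2.86 Å.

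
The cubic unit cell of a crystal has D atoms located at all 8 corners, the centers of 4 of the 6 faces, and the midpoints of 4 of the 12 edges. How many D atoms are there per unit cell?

Corner atoms are shared by 8 cells (1/8 each), face atoms by 2 (1/2 each), edge atoms by 4 (1/4 each).
Net atoms = 8 × 1/8 + 4 × 1/2 + 4 × 1/4 = 1 + 2 + 1 = 4.

4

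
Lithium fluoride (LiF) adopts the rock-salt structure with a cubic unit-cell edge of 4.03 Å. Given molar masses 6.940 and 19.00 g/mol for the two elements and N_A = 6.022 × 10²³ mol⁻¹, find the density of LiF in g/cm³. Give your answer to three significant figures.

The rock-salt structure contains Z = 4 formula units per cell; M(LiF) = 6.940 + 19.00 = 25.94 g/mol.
a³ = (4.030 × 10^-8 cm)³ = 6.545 × 10^-23 cm³.
ρ = 4 × 25.94 / (6.022 × 10²³ × 6.545 × 10^-23) = 2.633 g/cm³.

2.63 g/cm³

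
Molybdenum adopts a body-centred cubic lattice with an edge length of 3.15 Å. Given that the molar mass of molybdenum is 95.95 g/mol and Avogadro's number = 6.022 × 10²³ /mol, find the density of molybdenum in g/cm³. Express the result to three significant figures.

A BCC unit cell contains Z = 2 atoms.
Cell volume: a³ = (3.15 Å)³ = (3.150 × 10^-8 cm)³ = 3.126 × 10^-23 cm³.
ρ = Z·M/(N_A·a³) = 2 × 95.95 / (6.022 × 10²³ × 3.126 × 10^-23) = 10.20 g/cm³.

10.2 g/cm³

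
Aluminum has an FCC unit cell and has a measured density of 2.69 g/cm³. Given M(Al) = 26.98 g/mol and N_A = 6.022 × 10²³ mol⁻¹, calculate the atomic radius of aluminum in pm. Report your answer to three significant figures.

For an FCC cell (Z = 4), a³ = Z·M/(N_A·ρ) = 4 × 26.98 / (6.022 × 10²³ × 2.690) = 6.662 × 10^-23 cm³, so a = 4.054 × 10^-8 cm = 405.4 pm.
Atoms touch along the face diagonal, so √2·a = 4r, so r = 0.3536 × a = 143 pm.

143 pm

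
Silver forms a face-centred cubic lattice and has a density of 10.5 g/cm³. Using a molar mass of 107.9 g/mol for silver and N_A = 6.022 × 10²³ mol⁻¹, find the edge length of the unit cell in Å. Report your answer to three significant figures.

With Z = 4 atoms per FCC cell, a³ = Z·M/(N_A·ρ) = 4 × 107.9 / (6.022 × 10²³ × 10.50 g/cm³) = 6.826 × 10^-23 cm³.
a = (6.826 × 10^-23)^(1/3) = 4.087 × 10^-8 cm = 4.09 Å.

4.09 Å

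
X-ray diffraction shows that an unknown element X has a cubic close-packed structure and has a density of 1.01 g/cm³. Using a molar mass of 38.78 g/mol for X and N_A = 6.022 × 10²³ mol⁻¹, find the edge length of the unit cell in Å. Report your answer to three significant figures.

With Z = 4 atoms per FCC cell, a³ = Z·M/(N_A·ρ) = 4 × 38.78 / (6.022 × 10²³ × 1.010 g/cm³) = 2.550 × 10^-22 cm³.
a = (2.550 × 10^-22)^(1/3) = 6.342 × 10^-8 cm = 6.34 Å.

6.34 Å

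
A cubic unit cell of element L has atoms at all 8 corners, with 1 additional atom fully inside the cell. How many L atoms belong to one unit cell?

2

Corner atoms are shared by 8 cells (1/8 each), interior atoms are unshared.
Net atoms = 8 × 1/8 + 1 = 1 + 1 = 2.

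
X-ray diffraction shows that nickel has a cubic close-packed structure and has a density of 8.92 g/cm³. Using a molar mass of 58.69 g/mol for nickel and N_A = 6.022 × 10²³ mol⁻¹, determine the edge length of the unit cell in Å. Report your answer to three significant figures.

3.52 Å

With Z = 4 atoms per FCC cell, a³ = Z·M/(N_A·ρ) = 4 × 58.69 / (6.022 × 10²³ × 8.920 g/cm³) = 4.370 × 10^-23 cm³.
a = (4.370 × 10^-23)^(1/3) = 3.522 × 10^-8 cm = 3.52 Å.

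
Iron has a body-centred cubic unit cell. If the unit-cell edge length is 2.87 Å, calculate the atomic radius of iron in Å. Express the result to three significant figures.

1.24 Å

In a BCC lattice, atoms touch along the body diagonal, so √3·a = 4r.
r = √3·a/4 = 1.7321 × 2.87 / 4 = 1.24 Å.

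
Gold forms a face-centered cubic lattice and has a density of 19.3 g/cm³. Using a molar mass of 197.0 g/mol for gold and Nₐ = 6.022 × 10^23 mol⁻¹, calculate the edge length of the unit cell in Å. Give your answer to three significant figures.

4.08 Å

With Z = 4 atoms per FCC cell, a³ = Z·M/(N_A·ρ) = 4 × 197.0 / (6.022 × 10²³ × 19.30 g/cm³) = 6.780 × 10^-23 cm³.
a = (6.780 × 10^-23)^(1/3) = 4.078 × 10^-8 cm = 4.08 Å.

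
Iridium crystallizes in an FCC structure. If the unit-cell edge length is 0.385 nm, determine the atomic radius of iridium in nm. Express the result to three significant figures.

0.136 nm

In an FCC lattice, atoms touch along the face diagonal, so √2·a = 4r.
r = √2·a/4 = 1.4142 × 0.385 / 4 = 0.136 nm.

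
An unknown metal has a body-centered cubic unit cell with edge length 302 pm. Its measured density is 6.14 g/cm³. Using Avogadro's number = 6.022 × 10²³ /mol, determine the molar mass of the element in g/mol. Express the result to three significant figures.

A BCC cell has Z = 2 atoms; a = 3.020 × 10^-8 cm.
M = ρ·N_A·a³/Z = 6.14 × 6.022 × 10²³ × 2.754 × 10^-23 / 2 = 50.9 g/mol.

50.9 g/mol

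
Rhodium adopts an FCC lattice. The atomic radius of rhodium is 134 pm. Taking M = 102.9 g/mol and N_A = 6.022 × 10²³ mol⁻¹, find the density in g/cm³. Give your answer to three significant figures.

12.6 g/cm³

In an FCC lattice, atoms touch along the face diagonal, so √2·a = 4r, giving a = 379.0 pm = 3.790 × 10^-8 cm.
With Z = 4, ρ = Z·M/(N_A·a³) = 4 × 102.9 / (6.022 × 10²³ × 5.444 × 10^-23) = 12.55 g/cm³.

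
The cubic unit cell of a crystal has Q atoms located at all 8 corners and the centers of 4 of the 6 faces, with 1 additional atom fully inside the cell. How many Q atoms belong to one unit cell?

Corner atoms are shared by 8 cells (1/8 each), face atoms by 2 (1/2 each), interior atoms are unshared.
Net atoms = 8 × 1/8 + 4 × 1/2 + 1 = 1 + 2 + 1 = 4.

4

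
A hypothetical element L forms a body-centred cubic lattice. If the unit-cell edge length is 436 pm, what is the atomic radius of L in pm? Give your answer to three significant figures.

In a BCC lattice, atoms touch along the body diagonal, so √3·a = 4r.
r = √3·a/4 = 1.7321 × 436 / 4 = 189 pm.

189 pm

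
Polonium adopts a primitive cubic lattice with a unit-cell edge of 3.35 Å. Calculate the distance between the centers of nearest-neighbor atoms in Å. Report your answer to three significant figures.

3.35 Å

In a simple cubic structure, atoms touch along the cell edge, so a = 2r; the nearest-neighbor distance equals 2r = 1.000·a.
d = 1.000 × 3.35 = 3.35 Å.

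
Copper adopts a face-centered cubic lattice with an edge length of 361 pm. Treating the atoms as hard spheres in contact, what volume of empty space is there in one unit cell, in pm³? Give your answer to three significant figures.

1.22 × 10^7 pm³

In an FCC lattice atoms touch along the face diagonal, so √2·a = 4r, so r = 0.3536a = 127.6 pm.
V_cell = a³ = 4.705 × 10^7 pm³; V_atoms = 4 × (4/3)πr³ = 3.484 × 10^7 pm³.
Empty space = 4.705 × 10^7 − 3.484 × 10^7 = 1.22 × 10^7 pm³.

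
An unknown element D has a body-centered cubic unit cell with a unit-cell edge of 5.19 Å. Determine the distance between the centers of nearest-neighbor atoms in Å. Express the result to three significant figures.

In a BCC structure, atoms touch along the body diagonal, so √3·a = 4r; the nearest-neighbor distance equals 2r = 0.8660·a.
d = 0.8660 × 5.19 = 4.49 Å.

4.49 Å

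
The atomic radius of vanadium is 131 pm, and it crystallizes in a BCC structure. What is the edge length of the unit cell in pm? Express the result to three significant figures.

In a BCC lattice, atoms touch along the body diagonal, so √3·a = 4r.
a = 4r/√3 = 4 × 131 / 1.7321 = 303 pm.

303 pm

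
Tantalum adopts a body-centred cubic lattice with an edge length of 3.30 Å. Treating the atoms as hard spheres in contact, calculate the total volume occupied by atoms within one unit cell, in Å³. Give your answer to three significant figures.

24.4 Å³

In a BCC lattice atoms touch along the body diagonal, so √3·a = 4r, so r = 0.4330a = 1.429 Å.
V_atoms = Z × (4/3)πr³ = 2 × (4/3)π × (1.429)³ = 24.4 Å³.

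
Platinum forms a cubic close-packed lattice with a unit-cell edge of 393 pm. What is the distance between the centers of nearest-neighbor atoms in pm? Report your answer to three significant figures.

278 pm

In an FCC structure, atoms touch along the face diagonal, so √2·a = 4r; the nearest-neighbor distance equals 2r = 0.7071·a.
d = 0.7071 × 393 = 278 pm.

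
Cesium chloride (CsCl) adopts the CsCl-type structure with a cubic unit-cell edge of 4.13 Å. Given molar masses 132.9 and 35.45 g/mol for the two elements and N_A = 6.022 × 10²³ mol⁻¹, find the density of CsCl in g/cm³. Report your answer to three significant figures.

The CsCl-type structure contains Z = 1 formula unit per cell; M(CsCl) = 132.9 + 35.45 = 168.35 g/mol.
a³ = (4.130 × 10^-8 cm)³ = 7.044 × 10^-23 cm³.
ρ = 1 × 168.35 / (6.022 × 10²³ × 7.044 × 10^-23) = 3.968 g/cm³.

3.97 g/cm³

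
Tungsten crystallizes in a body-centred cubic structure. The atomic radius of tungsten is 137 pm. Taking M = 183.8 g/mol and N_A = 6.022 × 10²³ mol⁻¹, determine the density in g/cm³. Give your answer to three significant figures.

19.3 g/cm³

In a BCC lattice, atoms touch along the body diagonal, so √3·a = 4r, giving a = 316.4 pm = 3.164 × 10^-8 cm.
With Z = 2, ρ = Z·M/(N_A·a³) = 2 × 183.8 / (6.022 × 10²³ × 3.167 × 10^-23) = 19.27 g/cm³.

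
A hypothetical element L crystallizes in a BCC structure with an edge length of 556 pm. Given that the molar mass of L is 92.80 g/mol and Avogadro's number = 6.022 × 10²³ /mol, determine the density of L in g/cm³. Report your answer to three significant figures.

A BCC unit cell contains Z = 2 atoms.
Cell volume: a³ = (556 pm)³ = (5.560 × 10^-8 cm)³ = 1.719 × 10^-22 cm³.
ρ = Z·M/(N_A·a³) = 2 × 92.80 / (6.022 × 10²³ × 1.719 × 10^-22) = 1.793 g/cm³.

1.79 g/cm³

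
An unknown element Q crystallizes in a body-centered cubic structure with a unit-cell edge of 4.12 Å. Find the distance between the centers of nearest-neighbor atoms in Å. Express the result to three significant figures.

3.57 Å

In a BCC structure, atoms touch along the body diagonal, so √3·a = 4r; the nearest-neighbor distance equals 2r = 0.8660·a.
d = 0.8660 × 4.12 = 3.57 Å.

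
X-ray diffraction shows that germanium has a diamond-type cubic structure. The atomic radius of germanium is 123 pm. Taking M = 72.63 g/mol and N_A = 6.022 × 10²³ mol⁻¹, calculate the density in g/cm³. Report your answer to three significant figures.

In a diamond cubic lattice, nearest neighbors lie along the body diagonal with √3·a = 8r, giving a = 568.1 pm = 5.681 × 10^-8 cm.
With Z = 8, ρ = Z·M/(N_A·a³) = 8 × 72.63 / (6.022 × 10²³ × 1.834 × 10^-22) = 5.262 g/cm³.

5.26 g/cm³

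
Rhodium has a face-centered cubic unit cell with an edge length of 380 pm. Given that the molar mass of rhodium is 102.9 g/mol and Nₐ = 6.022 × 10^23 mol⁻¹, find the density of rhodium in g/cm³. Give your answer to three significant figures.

An FCC unit cell contains Z = 4 atoms.
Cell volume: a³ = (380 pm)³ = (3.800 × 10^-8 cm)³ = 5.487 × 10^-23 cm³.
ρ = Z·M/(N_A·a³) = 4 × 102.9 / (6.022 × 10²³ × 5.487 × 10^-23) = 12.46 g/cm³.

12.5 g/cm³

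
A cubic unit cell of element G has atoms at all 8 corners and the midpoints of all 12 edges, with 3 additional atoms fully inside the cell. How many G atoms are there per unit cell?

7

Corner atoms are shared by 8 cells (1/8 each), edge atoms by 4 (1/4 each), interior atoms are unshared.
Net atoms = 8 × 1/8 + 12 × 1/4 + 3 = 1 + 3 + 3 = 7.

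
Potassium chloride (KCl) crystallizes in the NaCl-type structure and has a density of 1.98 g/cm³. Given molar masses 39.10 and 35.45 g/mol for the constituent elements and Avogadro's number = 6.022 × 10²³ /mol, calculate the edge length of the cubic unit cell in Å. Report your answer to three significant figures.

6.30 Å

M(KCl) = 74.55 g/mol; Z = 4 formula units per cell.
a³ = Z·M/(N_A·ρ) = 4 × 74.55 / (6.022 × 10²³ × 1.98) = 2.501 × 10^-22 cm³, so a = 6.300 × 10^-8 cm = 6.30 Å.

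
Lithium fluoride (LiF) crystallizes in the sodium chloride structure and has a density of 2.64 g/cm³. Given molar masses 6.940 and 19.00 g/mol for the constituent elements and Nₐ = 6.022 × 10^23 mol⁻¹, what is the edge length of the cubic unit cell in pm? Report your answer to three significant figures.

403 pm

M(LiF) = 25.94 g/mol; Z = 4 formula units per cell.
a³ = Z·M/(N_A·ρ) = 4 × 25.94 / (6.022 × 10²³ × 2.64) = 6.527 × 10^-23 cm³, so a = 4.026 × 10^-8 cm = 403 pm.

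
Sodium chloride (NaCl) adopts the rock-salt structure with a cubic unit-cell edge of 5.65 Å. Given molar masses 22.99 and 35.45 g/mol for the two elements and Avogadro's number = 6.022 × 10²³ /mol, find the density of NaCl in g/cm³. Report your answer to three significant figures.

2.15 g/cm³

The rock-salt structure contains Z = 4 formula units per cell; M(NaCl) = 22.99 + 35.45 = 58.44 g/mol.
a³ = (5.650 × 10^-8 cm)³ = 1.804 × 10^-22 cm³.
ρ = 4 × 58.44 / (6.022 × 10²³ × 1.804 × 10^-22) = 2.152 g/cm³.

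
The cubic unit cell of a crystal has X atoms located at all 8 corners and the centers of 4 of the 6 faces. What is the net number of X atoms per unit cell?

Corner atoms are shared by 8 cells (1/8 each), face atoms by 2 (1/2 each).
Net atoms = 8 × 1/8 + 4 × 1/2 = 1 + 2 = 3.

3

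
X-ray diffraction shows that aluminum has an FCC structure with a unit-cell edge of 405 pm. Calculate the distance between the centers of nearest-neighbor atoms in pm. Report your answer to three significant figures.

286 pm

In an FCC structure, atoms touch along the face diagonal, so √2·a = 4r; the nearest-neighbor distance equals 2r = 0.7071·a.
d = 0.7071 × 405 = 286 pm.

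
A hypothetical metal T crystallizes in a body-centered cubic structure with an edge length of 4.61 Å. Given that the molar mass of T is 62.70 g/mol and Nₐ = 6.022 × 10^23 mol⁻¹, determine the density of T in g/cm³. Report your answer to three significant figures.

2.13 g/cm³

A BCC unit cell contains Z = 2 atoms.
Cell volume: a³ = (4.61 Å)³ = (4.610 × 10^-8 cm)³ = 9.797 × 10^-23 cm³.
ρ = Z·M/(N_A·a³) = 2 × 62.70 / (6.022 × 10²³ × 9.797 × 10^-23) = 2.125 g/cm³.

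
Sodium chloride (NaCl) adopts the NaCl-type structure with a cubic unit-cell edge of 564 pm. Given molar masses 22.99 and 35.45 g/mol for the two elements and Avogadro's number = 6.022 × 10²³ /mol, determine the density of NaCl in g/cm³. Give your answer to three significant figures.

The NaCl-type structure contains Z = 4 formula units per cell; M(NaCl) = 22.99 + 35.45 = 58.44 g/mol.
a³ = (5.640 × 10^-8 cm)³ = 1.794 × 10^-22 cm³.
ρ = 4 × 58.44 / (6.022 × 10²³ × 1.794 × 10^-22) = 2.164 g/cm³.

2.16 g/cm³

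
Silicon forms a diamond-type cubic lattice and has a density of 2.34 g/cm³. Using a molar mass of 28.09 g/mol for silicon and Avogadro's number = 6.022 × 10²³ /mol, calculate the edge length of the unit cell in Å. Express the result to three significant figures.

With Z = 8 atoms per diamond cubic cell, a³ = Z·M/(N_A·ρ) = 8 × 28.09 / (6.022 × 10²³ × 2.340 g/cm³) = 1.595 × 10^-22 cm³.
a = (1.595 × 10^-22)^(1/3) = 5.423 × 10^-8 cm = 5.42 Å.

5.42 Å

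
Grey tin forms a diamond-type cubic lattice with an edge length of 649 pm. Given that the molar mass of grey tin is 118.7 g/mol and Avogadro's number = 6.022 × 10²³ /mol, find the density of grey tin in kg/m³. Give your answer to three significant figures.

A diamond cubic unit cell contains Z = 8 atoms.
Cell volume: a³ = (649 pm)³ = (6.490 × 10^-8 cm)³ = 2.734 × 10^-22 cm³.
ρ = Z·M/(N_A·a³) = 8 × 118.7 / (6.022 × 10²³ × 2.734 × 10^-22) = 5.769 g/cm³ = 5770 kg/m³.

5770 kg/m³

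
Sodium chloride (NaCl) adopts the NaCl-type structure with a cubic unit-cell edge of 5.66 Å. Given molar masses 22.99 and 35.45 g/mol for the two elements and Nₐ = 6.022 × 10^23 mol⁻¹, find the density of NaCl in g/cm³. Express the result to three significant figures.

The NaCl-type structure contains Z = 4 formula units per cell; M(NaCl) = 22.99 + 35.45 = 58.44 g/mol.
a³ = (5.660 × 10^-8 cm)³ = 1.813 × 10^-22 cm³.
ρ = 4 × 58.44 / (6.022 × 10²³ × 1.813 × 10^-22) = 2.141 g/cm³.

2.14 g/cm³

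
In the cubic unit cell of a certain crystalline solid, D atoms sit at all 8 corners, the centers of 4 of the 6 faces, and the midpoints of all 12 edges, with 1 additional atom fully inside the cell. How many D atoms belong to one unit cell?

Corner atoms are shared by 8 cells (1/8 each), face atoms by 2 (1/2 each), edge atoms by 4 (1/4 each), interior atoms are unshared.
Net atoms = 8 × 1/8 + 4 × 1/2 + 12 × 1/4 + 1 = 1 + 2 + 3 + 1 = 7.

7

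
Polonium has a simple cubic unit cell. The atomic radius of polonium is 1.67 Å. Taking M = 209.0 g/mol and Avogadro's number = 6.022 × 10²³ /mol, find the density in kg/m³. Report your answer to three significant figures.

In a simple cubic lattice, atoms touch along the cell edge, so a = 2r, giving a = 3.340 Å = 3.340 × 10^-8 cm.
With Z = 1, ρ = Z·M/(N_A·a³) = 1 × 209.0 / (6.022 × 10²³ × 3.726 × 10^-23) = 9.315 g/cm³ = 9310 kg/m³.

9310 kg/m³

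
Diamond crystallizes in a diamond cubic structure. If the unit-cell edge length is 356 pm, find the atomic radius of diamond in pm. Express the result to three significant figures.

In a diamond cubic lattice, nearest neighbors lie along the body diagonal with √3·a = 8r.
r = √3·a/8 = 1.7321 × 356 / 8 = 77.1 pm.

77.1 pm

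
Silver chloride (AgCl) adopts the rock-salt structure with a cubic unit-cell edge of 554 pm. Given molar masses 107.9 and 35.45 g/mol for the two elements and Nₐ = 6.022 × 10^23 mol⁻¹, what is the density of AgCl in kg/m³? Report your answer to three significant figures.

The rock-salt structure contains Z = 4 formula units per cell; M(AgCl) = 107.9 + 35.45 = 143.35 g/mol.
a³ = (5.540 × 10^-8 cm)³ = 1.700 × 10^-22 cm³.
ρ = 4 × 143.35 / (6.022 × 10²³ × 1.700 × 10^-22) = 5.600 g/cm³ = 5600 kg/m³.

5600 kg/m³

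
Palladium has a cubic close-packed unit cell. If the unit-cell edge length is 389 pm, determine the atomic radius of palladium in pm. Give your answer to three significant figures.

In an FCC lattice, atoms touch along the face diagonal, so √2·a = 4r.
r = √2·a/4 = 1.4142 × 389 / 4 = 138 pm.

138 pm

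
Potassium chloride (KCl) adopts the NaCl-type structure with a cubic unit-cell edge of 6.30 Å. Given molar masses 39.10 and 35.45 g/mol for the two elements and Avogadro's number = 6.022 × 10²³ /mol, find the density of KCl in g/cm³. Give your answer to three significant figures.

1.98 g/cm³

The NaCl-type structure contains Z = 4 formula units per cell; M(KCl) = 39.10 + 35.45 = 74.55 g/mol.
a³ = (6.300 × 10^-8 cm)³ = 2.500 × 10^-22 cm³.
ρ = 4 × 74.55 / (6.022 × 10²³ × 2.500 × 10^-22) = 1.980 g/cm³.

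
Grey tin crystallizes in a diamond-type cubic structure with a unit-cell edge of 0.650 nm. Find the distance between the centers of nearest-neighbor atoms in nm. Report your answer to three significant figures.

0.281 nm

In a diamond cubic structure, nearest neighbors lie along the body diagonal with √3·a = 8r; the nearest-neighbor distance equals 2r = 0.4330·a.
d = 0.4330 × 0.650 = 0.281 nm.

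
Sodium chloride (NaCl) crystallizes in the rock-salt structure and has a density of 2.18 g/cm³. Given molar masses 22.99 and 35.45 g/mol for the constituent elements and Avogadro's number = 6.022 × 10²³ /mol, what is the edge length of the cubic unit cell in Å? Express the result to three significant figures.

5.63 Å

M(NaCl) = 58.44 g/mol; Z = 4 formula units per cell.
a³ = Z·M/(N_A·ρ) = 4 × 58.44 / (6.022 × 10²³ × 2.18) = 1.781 × 10^-22 cm³, so a = 5.626 × 10^-8 cm = 5.63 Å.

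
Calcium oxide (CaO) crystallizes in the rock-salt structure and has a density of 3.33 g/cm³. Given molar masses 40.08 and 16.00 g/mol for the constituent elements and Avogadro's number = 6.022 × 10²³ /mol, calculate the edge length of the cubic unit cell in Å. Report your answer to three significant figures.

4.82 Å

M(CaO) = 56.08 g/mol; Z = 4 formula units per cell.
a³ = Z·M/(N_A·ρ) = 4 × 56.08 / (6.022 × 10²³ × 3.33) = 1.119 × 10^-22 cm³, so a = 4.818 × 10^-8 cm = 4.82 Å.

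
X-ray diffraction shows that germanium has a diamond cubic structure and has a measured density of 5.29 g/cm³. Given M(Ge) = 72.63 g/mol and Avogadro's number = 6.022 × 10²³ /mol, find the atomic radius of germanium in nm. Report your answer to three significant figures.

For a diamond cubic cell (Z = 8), a³ = Z·M/(N_A·ρ) = 8 × 72.63 / (6.022 × 10²³ × 5.290) = 1.824 × 10^-22 cm³, so a = 5.671 × 10^-8 cm = 0.5671 nm.
Nearest neighbors lie along the body diagonal with √3·a = 8r, so r = 0.2165 × a = 0.123 nm.

0.123 nm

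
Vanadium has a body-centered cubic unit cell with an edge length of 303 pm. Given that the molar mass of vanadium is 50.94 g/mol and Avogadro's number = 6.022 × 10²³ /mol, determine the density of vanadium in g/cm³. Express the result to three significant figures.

6.08 g/cm³

A BCC unit cell contains Z = 2 atoms.
Cell volume: a³ = (303 pm)³ = (3.030 × 10^-8 cm)³ = 2.782 × 10^-23 cm³.
ρ = Z·M/(N_A·a³) = 2 × 50.94 / (6.022 × 10²³ × 2.782 × 10^-23) = 6.082 g/cm³.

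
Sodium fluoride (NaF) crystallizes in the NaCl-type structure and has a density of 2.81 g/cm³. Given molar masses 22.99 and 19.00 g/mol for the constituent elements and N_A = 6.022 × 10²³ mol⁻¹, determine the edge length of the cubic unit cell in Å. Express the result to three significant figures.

4.63 Å

M(NaF) = 41.99 g/mol; Z = 4 formula units per cell.
a³ = Z·M/(N_A·ρ) = 4 × 41.99 / (6.022 × 10²³ × 2.81) = 9.926 × 10^-23 cm³, so a = 4.630 × 10^-8 cm = 4.63 Å.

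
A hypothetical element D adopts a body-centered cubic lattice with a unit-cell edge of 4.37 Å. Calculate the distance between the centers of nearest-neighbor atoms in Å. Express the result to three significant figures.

In a BCC structure, atoms touch along the body diagonal, so √3·a = 4r; the nearest-neighbor distance equals 2r = 0.8660·a.
d = 0.8660 × 4.37 = 3.78 Å.

3.78 Å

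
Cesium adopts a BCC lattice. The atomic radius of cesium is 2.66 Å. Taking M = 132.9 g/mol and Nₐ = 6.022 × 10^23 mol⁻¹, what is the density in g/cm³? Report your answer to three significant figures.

In a BCC lattice, atoms touch along the body diagonal, so √3·a = 4r, giving a = 6.143 Å = 6.143 × 10^-8 cm.
With Z = 2, ρ = Z·M/(N_A·a³) = 2 × 132.9 / (6.022 × 10²³ × 2.318 × 10^-22) = 1.904 g/cm³.

1.90 g/cm³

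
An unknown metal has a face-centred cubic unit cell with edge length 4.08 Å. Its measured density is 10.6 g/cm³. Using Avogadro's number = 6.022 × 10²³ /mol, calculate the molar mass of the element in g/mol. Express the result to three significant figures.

108 g/mol

An FCC cell has Z = 4 atoms; a = 4.080 × 10^-8 cm.
M = ρ·N_A·a³/Z = 10.6 × 6.022 × 10²³ × 6.792 × 10^-23 / 4 = 108 g/mol.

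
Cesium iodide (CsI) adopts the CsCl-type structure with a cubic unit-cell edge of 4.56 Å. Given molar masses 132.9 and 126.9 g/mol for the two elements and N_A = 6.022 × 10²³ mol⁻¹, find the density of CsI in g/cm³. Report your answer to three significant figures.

The CsCl-type structure contains Z = 1 formula unit per cell; M(CsI) = 132.9 + 126.9 = 259.8 g/mol.
a³ = (4.560 × 10^-8 cm)³ = 9.482 × 10^-23 cm³.
ρ = 1 × 259.8 / (6.022 × 10²³ × 9.482 × 10^-23) = 4.550 g/cm³.

4.55 g/cm³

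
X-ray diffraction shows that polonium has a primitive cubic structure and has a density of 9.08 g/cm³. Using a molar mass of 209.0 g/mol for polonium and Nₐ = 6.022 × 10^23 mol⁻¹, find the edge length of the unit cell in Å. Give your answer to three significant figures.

3.37 Å

With Z = 1 atom per simple cubic cell, a³ = Z·M/(N_A·ρ) = 1 × 209.0 / (6.022 × 10²³ × 9.080 g/cm³) = 3.822 × 10^-23 cm³.
a = (3.822 × 10^-23)^(1/3) = 3.369 × 10^-8 cm = 3.37 Å.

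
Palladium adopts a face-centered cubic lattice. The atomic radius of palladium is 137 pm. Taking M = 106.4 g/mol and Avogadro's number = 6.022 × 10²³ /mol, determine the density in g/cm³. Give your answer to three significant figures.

In an FCC lattice, atoms touch along the face diagonal, so √2·a = 4r, giving a = 387.5 pm = 3.875 × 10^-8 cm.
With Z = 4, ρ = Z·M/(N_A·a³) = 4 × 106.4 / (6.022 × 10²³ × 5.818 × 10^-23) = 12.15 g/cm³.

12.1 g/cm³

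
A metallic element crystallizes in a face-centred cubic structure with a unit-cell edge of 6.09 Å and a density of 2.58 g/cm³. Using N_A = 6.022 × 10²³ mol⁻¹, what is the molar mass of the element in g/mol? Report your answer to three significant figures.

An FCC cell has Z = 4 atoms; a = 6.090 × 10^-8 cm.
M = ρ·N_A·a³/Z = 2.58 × 6.022 × 10²³ × 2.259 × 10^-22 / 4 = 87.7 g/mol.

87.7 g/mol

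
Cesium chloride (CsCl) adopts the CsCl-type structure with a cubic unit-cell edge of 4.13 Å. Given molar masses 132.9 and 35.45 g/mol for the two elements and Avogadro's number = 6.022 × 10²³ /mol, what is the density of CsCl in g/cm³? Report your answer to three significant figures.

The CsCl-type structure contains Z = 1 formula unit per cell; M(CsCl) = 132.9 + 35.45 = 168.35 g/mol.
a³ = (4.130 × 10^-8 cm)³ = 7.044 × 10^-23 cm³.
ρ = 1 × 168.35 / (6.022 × 10²³ × 7.044 × 10^-23) = 3.968 g/cm³.

3.97 g/cm³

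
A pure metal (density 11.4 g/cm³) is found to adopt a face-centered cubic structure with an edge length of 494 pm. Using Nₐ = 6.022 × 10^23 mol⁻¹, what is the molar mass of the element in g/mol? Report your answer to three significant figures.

207 g/mol

An FCC cell has Z = 4 atoms; a = 4.940 × 10^-8 cm.
M = ρ·N_A·a³/Z = 11.4 × 6.022 × 10²³ × 1.206 × 10^-22 / 4 = 207 g/mol.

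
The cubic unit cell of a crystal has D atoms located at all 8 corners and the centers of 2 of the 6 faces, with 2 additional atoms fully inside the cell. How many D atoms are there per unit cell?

Corner atoms are shared by 8 cells (1/8 each), face atoms by 2 (1/2 each), interior atoms are unshared.
Net atoms = 8 × 1/8 + 2 × 1/2 + 2 = 1 + 1 + 2 = 4.

4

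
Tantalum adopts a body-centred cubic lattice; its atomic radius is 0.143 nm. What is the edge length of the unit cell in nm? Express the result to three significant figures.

0.330 nm

In a BCC lattice, atoms touch along the body diagonal, so √3·a = 4r.
a = 4r/√3 = 4 × 0.143 / 1.7321 = 0.330 nm.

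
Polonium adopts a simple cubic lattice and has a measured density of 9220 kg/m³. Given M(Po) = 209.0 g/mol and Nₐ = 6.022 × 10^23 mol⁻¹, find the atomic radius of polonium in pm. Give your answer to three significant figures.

For a simple cubic cell (Z = 1), a³ = Z·M/(N_A·ρ) = 1 × 209.0 / (6.022 × 10²³ × 9.220) = 3.764 × 10^-23 cm³, so a = 3.351 × 10^-8 cm = 335.1 pm.
Atoms touch along the cell edge, so a = 2r, so r = 0.5000 × a = 168 pm.

168 pm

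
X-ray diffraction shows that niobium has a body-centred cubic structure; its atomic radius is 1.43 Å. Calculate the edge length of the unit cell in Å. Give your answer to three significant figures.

3.30 Å

In a BCC lattice, atoms touch along the body diagonal, so √3·a = 4r.
a = 4r/√3 = 4 × 1.43 / 1.7321 = 3.30 Å.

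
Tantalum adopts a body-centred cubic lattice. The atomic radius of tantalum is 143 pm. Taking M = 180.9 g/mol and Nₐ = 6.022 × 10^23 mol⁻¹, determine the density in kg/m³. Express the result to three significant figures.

16700 kg/m³

In a BCC lattice, atoms touch along the body diagonal, so √3·a = 4r, giving a = 330.2 pm = 3.302 × 10^-8 cm.
With Z = 2, ρ = Z·M/(N_A·a³) = 2 × 180.9 / (6.022 × 10²³ × 3.602 × 10^-23) = 16.68 g/cm³ = 16700 kg/m³.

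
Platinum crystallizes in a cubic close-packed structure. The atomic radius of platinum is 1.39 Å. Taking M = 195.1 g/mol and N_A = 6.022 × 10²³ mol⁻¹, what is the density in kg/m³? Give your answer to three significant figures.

In an FCC lattice, atoms touch along the face diagonal, so √2·a = 4r, giving a = 3.932 Å = 3.932 × 10^-8 cm.
With Z = 4, ρ = Z·M/(N_A·a³) = 4 × 195.1 / (6.022 × 10²³ × 6.077 × 10^-23) = 21.33 g/cm³ = 21300 kg/m³.

21300 kg/m³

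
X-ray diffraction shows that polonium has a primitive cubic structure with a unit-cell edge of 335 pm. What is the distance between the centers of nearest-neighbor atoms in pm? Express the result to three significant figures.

335 pm

In a simple cubic structure, atoms touch along the cell edge, so a = 2r; the nearest-neighbor distance equals 2r = 1.000·a.
d = 1.000 × 335 = 335 pm.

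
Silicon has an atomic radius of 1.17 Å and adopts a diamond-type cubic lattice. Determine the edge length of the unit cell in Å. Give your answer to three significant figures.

In a diamond cubic lattice, nearest neighbors lie along the body diagonal with √3·a = 8r.
a = 8r/√3 = 8 × 1.17 / 1.7321 = 5.40 Å.

5.40 Å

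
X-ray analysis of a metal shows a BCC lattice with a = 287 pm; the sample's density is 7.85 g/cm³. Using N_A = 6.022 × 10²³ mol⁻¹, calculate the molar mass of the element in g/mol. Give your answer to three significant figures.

A BCC cell has Z = 2 atoms; a = 2.870 × 10^-8 cm.
M = ρ·N_A·a³/Z = 7.85 × 6.022 × 10²³ × 2.364 × 10^-23 / 2 = 55.9 g/mol.

55.9 g/mol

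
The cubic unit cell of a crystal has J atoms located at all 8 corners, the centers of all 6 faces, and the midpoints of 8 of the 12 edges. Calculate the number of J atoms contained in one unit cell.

6

Corner atoms are shared by 8 cells (1/8 each), face atoms by 2 (1/2 each), edge atoms by 4 (1/4 each).
Net atoms = 8 × 1/8 + 6 × 1/2 + 8 × 1/4 = 1 + 3 + 2 = 6.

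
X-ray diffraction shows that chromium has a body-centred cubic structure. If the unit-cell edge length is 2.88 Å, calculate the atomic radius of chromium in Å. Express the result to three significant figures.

In a BCC lattice, atoms touch along the body diagonal, so √3·a = 4r.
r = √3·a/4 = 1.7321 × 2.88 / 4 = 1.25 Å.

1.25 Å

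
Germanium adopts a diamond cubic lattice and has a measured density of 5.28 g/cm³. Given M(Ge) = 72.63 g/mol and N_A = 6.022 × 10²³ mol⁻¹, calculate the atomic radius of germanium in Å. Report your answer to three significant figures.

For a diamond cubic cell (Z = 8), a³ = Z·M/(N_A·ρ) = 8 × 72.63 / (6.022 × 10²³ × 5.280) = 1.827 × 10^-22 cm³, so a = 5.675 × 10^-8 cm = 5.675 Å.
Nearest neighbors lie along the body diagonal with √3·a = 8r, so r = 0.2165 × a = 1.23 Å.

1.23 Å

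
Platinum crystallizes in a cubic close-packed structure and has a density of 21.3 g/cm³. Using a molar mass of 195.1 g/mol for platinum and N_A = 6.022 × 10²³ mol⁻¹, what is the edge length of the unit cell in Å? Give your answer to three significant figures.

3.93 Å

With Z = 4 atoms per FCC cell, a³ = Z·M/(N_A·ρ) = 4 × 195.1 / (6.022 × 10²³ × 21.30 g/cm³) = 6.084 × 10^-23 cm³.
a = (6.084 × 10^-23)^(1/3) = 3.933 × 10^-8 cm = 3.93 Å.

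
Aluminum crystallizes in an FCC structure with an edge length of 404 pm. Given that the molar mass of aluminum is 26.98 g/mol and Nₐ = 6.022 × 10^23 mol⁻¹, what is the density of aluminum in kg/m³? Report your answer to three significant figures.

2720 kg/m³

An FCC unit cell contains Z = 4 atoms.
Cell volume: a³ = (404 pm)³ = (4.040 × 10^-8 cm)³ = 6.594 × 10^-23 cm³.
ρ = Z·M/(N_A·a³) = 4 × 26.98 / (6.022 × 10²³ × 6.594 × 10^-23) = 2.718 g/cm³ = 2720 kg/m³.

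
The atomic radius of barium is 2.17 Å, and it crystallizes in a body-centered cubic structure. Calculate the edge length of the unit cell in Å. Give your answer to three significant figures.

5.01 Å

In a BCC lattice, atoms touch along the body diagonal, so √3·a = 4r.
a = 4r/√3 = 4 × 2.17 / 1.7321 = 5.01 Å.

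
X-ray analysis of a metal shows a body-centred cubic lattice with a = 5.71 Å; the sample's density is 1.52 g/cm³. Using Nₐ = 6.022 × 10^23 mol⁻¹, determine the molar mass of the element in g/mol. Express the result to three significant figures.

85.2 g/mol

A BCC cell has Z = 2 atoms; a = 5.710 × 10^-8 cm.
M = ρ·N_A·a³/Z = 1.52 × 6.022 × 10²³ × 1.862 × 10^-22 / 2 = 85.2 g/mol.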